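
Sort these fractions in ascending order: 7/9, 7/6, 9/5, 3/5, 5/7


Convert to decimal for comparison:
  7/9 = 0.7778
  7/6 = 1.1667
  9/5 = 1.8
  3/5 = 0.6
  5/7 = 0.7143
Decimals in increasing order: 0.6 < 0.7143 < 0.7778 < 1.1667 < 1.8
Writing each back as its fraction gives the sorted order.
Final answer: 3/5, 5/7, 7/9, 7/6, 9/5


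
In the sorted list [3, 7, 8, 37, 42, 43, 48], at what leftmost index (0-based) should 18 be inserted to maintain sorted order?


List is sorted: [3, 7, 8, 37, 42, 43, 48]
We need the leftmost position where 18 can be inserted, i.e. the first index whose element is >= 18 (or the end of the list if none is).
Binary search with low=0, high=7 (0-based indices):
  low=0, high=7, mid=3: a[3]=37 >= 18, so high = 3
  low=0, high=3, mid=1: a[1]=7 < 18, so low = 2
  low=2, high=3, mid=2: a[2]=8 < 18, so low = 3
Now low = high = 3, so the insertion index is 3.
Final answer: 3


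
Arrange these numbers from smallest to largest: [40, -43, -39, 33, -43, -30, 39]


Original list: [40, -43, -39, 33, -43, -30, 39]
Repeatedly take the smallest remaining element:
  Remaining [40, -43, -39, 33, -43, -30, 39] -> smallest is -43
  Remaining [40, -39, 33, -43, -30, 39] -> smallest is -43
  Remaining [40, -39, 33, -30, 39] -> smallest is -39
  Remaining [40, 33, -30, 39] -> smallest is -30
  Remaining [40, 33, 39] -> smallest is 33
  Remaining [40, 39] -> smallest is 39
  Remaining [40] -> smallest is 40
Collecting the picks in order gives the sorted list.
Final answer: [-43, -43, -39, -30, 33, 39, 40]


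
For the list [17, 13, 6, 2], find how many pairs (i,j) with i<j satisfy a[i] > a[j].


For each element, count the later elements that are smaller than it:
  17 (index 0): smaller elements after it = [13, 6, 2] -> 3
  13 (index 1): smaller elements after it = [6, 2] -> 2
  6 (index 2): smaller elements after it = [2] -> 1
Total inversions = 3 + 2 + 1 = 6
Final answer: 6


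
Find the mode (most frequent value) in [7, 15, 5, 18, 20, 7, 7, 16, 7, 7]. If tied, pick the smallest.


Count the frequency of each value:
  5 appears 1 time(s)
  7 appears 5 time(s)
  15 appears 1 time(s)
  16 appears 1 time(s)
  18 appears 1 time(s)
  20 appears 1 time(s)
Maximum frequency is 5.
Only 7 reaches that frequency, so it is the mode.
Final answer: 7


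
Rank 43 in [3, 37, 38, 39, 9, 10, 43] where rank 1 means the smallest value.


Sort ascending: [3, 9, 10, 37, 38, 39, 43]
Find 43 in the sorted list.
43 is at position 7 (1-indexed).
Final answer: 7


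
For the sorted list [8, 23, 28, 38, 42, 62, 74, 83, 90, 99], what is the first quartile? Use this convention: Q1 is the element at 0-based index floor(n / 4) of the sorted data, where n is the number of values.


The list has n = 10 elements.
Q1 index = floor(10 / 4) = floor(2.5) = 2
Counting from index 0 in the sorted data, the element at index 2 is 28.
Final answer: 28


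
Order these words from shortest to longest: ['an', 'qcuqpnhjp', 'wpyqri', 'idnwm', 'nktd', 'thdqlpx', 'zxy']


Compute lengths:
  'an' has length 2
  'qcuqpnhjp' has length 9
  'wpyqri' has length 6
  'idnwm' has length 5
  'nktd' has length 4
  'thdqlpx' has length 7
  'zxy' has length 3
Lengths in increasing order: 2 < 3 < 4 < 5 < 6 < 7 < 9
Listing the words in that order gives the answer.
Final answer: ['an', 'zxy', 'nktd', 'idnwm', 'wpyqri', 'thdqlpx', 'qcuqpnhjp']


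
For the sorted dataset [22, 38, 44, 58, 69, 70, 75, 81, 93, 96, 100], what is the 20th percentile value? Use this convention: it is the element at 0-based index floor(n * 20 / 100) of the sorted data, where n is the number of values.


The dataset has n = 11 elements.
Index = floor(11 * 20 / 100) = floor(220 / 100) = floor(2.2) = 2
Counting from index 0 in the sorted data, the element at index 2 is 44.
Final answer: 44


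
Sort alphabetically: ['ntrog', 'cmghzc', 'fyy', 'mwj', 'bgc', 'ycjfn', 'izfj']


Compare strings character by character (the first differing letter decides):
  'bgc' < 'cmghzc' since 'b' < 'c' at position 1
  'cmghzc' < 'fyy' since 'c' < 'f' at position 1
  'fyy' < 'izfj' since 'f' < 'i' at position 1
  'izfj' < 'mwj' since 'i' < 'm' at position 1
  'mwj' < 'ntrog' since 'm' < 'n' at position 1
  'ntrog' < 'ycjfn' since 'n' < 'y' at position 1
Chaining these comparisons gives the alphabetical order.
Final answer: ['bgc', 'cmghzc', 'fyy', 'izfj', 'mwj', 'ntrog', 'ycjfn']


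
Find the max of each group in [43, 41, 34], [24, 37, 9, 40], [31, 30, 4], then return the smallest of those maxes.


Find max of each group:
  Group 1: [43, 41, 34] -> max = 43
  Group 2: [24, 37, 9, 40] -> max = 40
  Group 3: [31, 30, 4] -> max = 31
Maxes: [43, 40, 31]
Minimum of maxes = 31
Final answer: 31


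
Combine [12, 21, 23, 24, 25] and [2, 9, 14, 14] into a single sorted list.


List A: [12, 21, 23, 24, 25]
List B: [2, 9, 14, 14]
Repeatedly compare the front elements and take the smaller:
  12 vs 2 -> take 2
  12 vs 9 -> take 9
  12 vs 14 -> take 12
  21 vs 14 -> take 14
  21 vs 14 -> take 14
  B is exhausted; append the rest of A: [21, 23, 24, 25]
Final answer: [2, 9, 12, 14, 14, 21, 23, 24, 25]


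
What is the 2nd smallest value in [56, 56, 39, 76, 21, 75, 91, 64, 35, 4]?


Sort ascending: [4, 21, 35, 39, 56, 56, 64, 75, 76, 91]
The 2nd element (1-indexed) is at index 1.
Value = 21
Final answer: 21


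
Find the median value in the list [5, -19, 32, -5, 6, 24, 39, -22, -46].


First, sort the list: [-46, -22, -19, -5, 5, 6, 24, 32, 39]
The list has 9 elements (odd count).
The middle index is 4 (0-based), and the element there is 5.
Final answer: 5


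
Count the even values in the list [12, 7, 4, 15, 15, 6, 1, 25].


Check each element:
  12 is even
  7 is odd
  4 is even
  15 is odd
  15 is odd
  6 is even
  1 is odd
  25 is odd
Evens: [12, 4, 6]
Count of evens = 3
Final answer: 3


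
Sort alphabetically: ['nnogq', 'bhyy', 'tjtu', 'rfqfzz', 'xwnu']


Compare strings character by character (the first differing letter decides):
  'bhyy' < 'nnogq' since 'b' < 'n' at position 1
  'nnogq' < 'rfqfzz' since 'n' < 'r' at position 1
  'rfqfzz' < 'tjtu' since 'r' < 't' at position 1
  'tjtu' < 'xwnu' since 't' < 'x' at position 1
Chaining these comparisons gives the alphabetical order.
Final answer: ['bhyy', 'nnogq', 'rfqfzz', 'tjtu', 'xwnu']


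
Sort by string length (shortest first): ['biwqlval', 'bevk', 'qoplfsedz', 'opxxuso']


Compute lengths:
  'biwqlval' has length 8
  'bevk' has length 4
  'qoplfsedz' has length 9
  'opxxuso' has length 7
Lengths in increasing order: 4 < 7 < 8 < 9
Listing the words in that order gives the answer.
Final answer: ['bevk', 'opxxuso', 'biwqlval', 'qoplfsedz']


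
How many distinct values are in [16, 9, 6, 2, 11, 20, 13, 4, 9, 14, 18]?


List all unique values:
Distinct values: [2, 4, 6, 9, 11, 13, 14, 16, 18, 20]
Count = 10
Final answer: 10


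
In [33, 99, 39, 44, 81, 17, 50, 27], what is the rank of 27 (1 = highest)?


Sort descending: [99, 81, 50, 44, 39, 33, 27, 17]
Find 27 in the sorted list.
27 is at position 7.
Final answer: 7


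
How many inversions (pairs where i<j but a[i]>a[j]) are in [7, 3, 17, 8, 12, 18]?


For each element, count the later elements that are smaller than it:
  7 (index 0): smaller elements after it = [3] -> 1
  3 (index 1): smaller elements after it = [] -> 0
  17 (index 2): smaller elements after it = [8, 12] -> 2
  8 (index 3): smaller elements after it = [] -> 0
  12 (index 4): smaller elements after it = [] -> 0
Total inversions = 1 + 0 + 2 + 0 + 0 = 3
Final answer: 3


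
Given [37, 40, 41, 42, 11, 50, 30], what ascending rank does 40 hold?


Sort ascending: [11, 30, 37, 40, 41, 42, 50]
Find 40 in the sorted list.
40 is at position 4 (1-indexed).
Final answer: 4


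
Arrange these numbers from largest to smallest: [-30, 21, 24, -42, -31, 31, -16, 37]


Original list: [-30, 21, 24, -42, -31, 31, -16, 37]
Repeatedly take the largest remaining element:
  Remaining [-30, 21, 24, -42, -31, 31, -16, 37] -> largest is 37
  Remaining [-30, 21, 24, -42, -31, 31, -16] -> largest is 31
  Remaining [-30, 21, 24, -42, -31, -16] -> largest is 24
  Remaining [-30, 21, -42, -31, -16] -> largest is 21
  Remaining [-30, -42, -31, -16] -> largest is -16
  Remaining [-30, -42, -31] -> largest is -30
  Remaining [-42, -31] -> largest is -31
  Remaining [-42] -> largest is -42
Collecting the picks in order gives the descending list.
Final answer: [37, 31, 24, 21, -16, -30, -31, -42]


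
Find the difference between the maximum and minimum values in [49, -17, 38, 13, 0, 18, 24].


Maximum value: 49
Minimum value: -17
Range = 49 - (-17) = 66
Final answer: 66


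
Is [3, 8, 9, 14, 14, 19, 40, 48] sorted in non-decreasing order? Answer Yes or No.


Check consecutive pairs:
  3 <= 8? True
  8 <= 9? True
  9 <= 14? True
  14 <= 14? True
  14 <= 19? True
  19 <= 40? True
  40 <= 48? True
Every consecutive pair is in order, so the list is non-decreasing.
Final answer: Yes


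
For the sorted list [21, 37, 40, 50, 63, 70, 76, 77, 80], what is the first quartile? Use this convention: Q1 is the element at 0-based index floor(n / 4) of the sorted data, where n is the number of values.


The list has n = 9 elements.
Q1 index = floor(9 / 4) = floor(2.25) = 2
Counting from index 0 in the sorted data, the element at index 2 is 40.
Final answer: 40


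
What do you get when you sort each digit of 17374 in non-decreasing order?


The number 17374 has digits: 1, 7, 3, 7, 4
Sorted: 1, 3, 4, 7, 7
Joining the sorted digits gives the result.
Final answer: 13477


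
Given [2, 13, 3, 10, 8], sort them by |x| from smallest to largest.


Compute absolute values:
  |2| = 2
  |13| = 13
  |3| = 3
  |10| = 10
  |8| = 8
Absolute values in increasing order: 2 < 3 < 8 < 10 < 13
Listing the original numbers in that order gives the answer.
Final answer: [2, 3, 8, 10, 13]


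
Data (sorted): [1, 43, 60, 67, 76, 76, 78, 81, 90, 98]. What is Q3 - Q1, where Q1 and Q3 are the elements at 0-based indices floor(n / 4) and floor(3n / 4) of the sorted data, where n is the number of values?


The data has n = 10 elements.
Q1 index = floor(10 / 4) = floor(2.5) = 2; Q3 index = floor(3 * 10 / 4) = floor(7.5) = 7
Q1 = element at index 2 = 60
Q3 = element at index 7 = 81
IQR = 81 - 60 = 21
Final answer: 21


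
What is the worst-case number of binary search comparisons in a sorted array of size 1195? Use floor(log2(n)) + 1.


Binary search halves the search space each step.
Maximum comparisons = floor(log2(1195)) + 1
log2(1195) = 10.2228
floor(log2(1195)) = 10, so 10 + 1 = 11
Final answer: 11


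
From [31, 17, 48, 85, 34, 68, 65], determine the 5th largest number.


Sort descending: [85, 68, 65, 48, 34, 31, 17]
The 5th element (1-indexed) is at index 4.
Value = 34
Final answer: 34


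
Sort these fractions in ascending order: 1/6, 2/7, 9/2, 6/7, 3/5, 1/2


Convert to decimal for comparison:
  1/6 = 0.1667
  2/7 = 0.2857
  9/2 = 4.5
  6/7 = 0.8571
  3/5 = 0.6
  1/2 = 0.5
Decimals in increasing order: 0.1667 < 0.2857 < 0.5 < 0.6 < 0.8571 < 4.5
Writing each back as its fraction gives the sorted order.
Final answer: 1/6, 2/7, 1/2, 3/5, 6/7, 9/2


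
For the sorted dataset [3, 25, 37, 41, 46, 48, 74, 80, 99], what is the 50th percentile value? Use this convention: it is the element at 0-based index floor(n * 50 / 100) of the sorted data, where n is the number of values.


The dataset has n = 9 elements.
Index = floor(9 * 50 / 100) = floor(450 / 100) = floor(4.5) = 4
Counting from index 0 in the sorted data, the element at index 4 is 46.
Final answer: 46


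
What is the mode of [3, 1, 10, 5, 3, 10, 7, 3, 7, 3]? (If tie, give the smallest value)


Count the frequency of each value:
  1 appears 1 time(s)
  3 appears 4 time(s)
  5 appears 1 time(s)
  7 appears 2 time(s)
  10 appears 2 time(s)
Maximum frequency is 4.
Only 3 reaches that frequency, so it is the mode.
Final answer: 3


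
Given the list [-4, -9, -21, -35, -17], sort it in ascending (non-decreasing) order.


Original list: [-4, -9, -21, -35, -17]
Repeatedly take the smallest remaining element:
  Remaining [-4, -9, -21, -35, -17] -> smallest is -35
  Remaining [-4, -9, -21, -17] -> smallest is -21
  Remaining [-4, -9, -17] -> smallest is -17
  Remaining [-4, -9] -> smallest is -9
  Remaining [-4] -> smallest is -4
Collecting the picks in order gives the sorted list.
Final answer: [-35, -21, -17, -9, -4]


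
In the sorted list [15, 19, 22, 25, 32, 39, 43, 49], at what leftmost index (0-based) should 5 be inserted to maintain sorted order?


List is sorted: [15, 19, 22, 25, 32, 39, 43, 49]
We need the leftmost position where 5 can be inserted, i.e. the first index whose element is >= 5 (or the end of the list if none is).
Binary search with low=0, high=8 (0-based indices):
  low=0, high=8, mid=4: a[4]=32 >= 5, so high = 4
  low=0, high=4, mid=2: a[2]=22 >= 5, so high = 2
  low=0, high=2, mid=1: a[1]=19 >= 5, so high = 1
  low=0, high=1, mid=0: a[0]=15 >= 5, so high = 0
Now low = high = 0, so the insertion index is 0.
Final answer: 0


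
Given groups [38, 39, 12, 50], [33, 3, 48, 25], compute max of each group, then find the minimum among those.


Find max of each group:
  Group 1: [38, 39, 12, 50] -> max = 50
  Group 2: [33, 3, 48, 25] -> max = 48
Maxes: [50, 48]
Minimum of maxes = 48
Final answer: 48


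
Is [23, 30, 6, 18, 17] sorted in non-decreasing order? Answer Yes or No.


Check consecutive pairs:
  23 <= 30? True
  30 <= 6? False
  6 <= 18? True
  18 <= 17? False
2 consecutive pair(s) are out of order, so the list is not sorted.
Final answer: No


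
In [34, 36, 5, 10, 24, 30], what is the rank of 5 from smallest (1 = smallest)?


Sort ascending: [5, 10, 24, 30, 34, 36]
Find 5 in the sorted list.
5 is at position 1 (1-indexed).
Final answer: 1


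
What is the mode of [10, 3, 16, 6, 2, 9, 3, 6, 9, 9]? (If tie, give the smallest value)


Count the frequency of each value:
  2 appears 1 time(s)
  3 appears 2 time(s)
  6 appears 2 time(s)
  9 appears 3 time(s)
  10 appears 1 time(s)
  16 appears 1 time(s)
Maximum frequency is 3.
Only 9 reaches that frequency, so it is the mode.
Final answer: 9


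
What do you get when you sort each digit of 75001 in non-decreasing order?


The number 75001 has digits: 7, 5, 0, 0, 1
Sorted: 0, 0, 1, 5, 7
Joining the sorted digits gives the result.
Final answer: 00157


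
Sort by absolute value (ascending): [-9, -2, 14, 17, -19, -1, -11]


Compute absolute values:
  |-9| = 9
  |-2| = 2
  |14| = 14
  |17| = 17
  |-19| = 19
  |-1| = 1
  |-11| = 11
Absolute values in increasing order: 1 < 2 < 9 < 11 < 14 < 17 < 19
Listing the original numbers in that order gives the answer.
Final answer: [-1, -2, -9, -11, 14, 17, -19]


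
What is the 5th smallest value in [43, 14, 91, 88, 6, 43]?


Sort ascending: [6, 14, 43, 43, 88, 91]
The 5th element (1-indexed) is at index 4.
Value = 88
Final answer: 88


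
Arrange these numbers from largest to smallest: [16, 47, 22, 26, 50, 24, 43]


Original list: [16, 47, 22, 26, 50, 24, 43]
Repeatedly take the largest remaining element:
  Remaining [16, 47, 22, 26, 50, 24, 43] -> largest is 50
  Remaining [16, 47, 22, 26, 24, 43] -> largest is 47
  Remaining [16, 22, 26, 24, 43] -> largest is 43
  Remaining [16, 22, 26, 24] -> largest is 26
  Remaining [16, 22, 24] -> largest is 24
  Remaining [16, 22] -> largest is 22
  Remaining [16] -> largest is 16
Collecting the picks in order gives the descending list.
Final answer: [50, 47, 43, 26, 24, 22, 16]


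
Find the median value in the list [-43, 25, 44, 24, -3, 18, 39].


First, sort the list: [-43, -3, 18, 24, 25, 39, 44]
The list has 7 elements (odd count).
The middle index is 3 (0-based), and the element there is 24.
Final answer: 24


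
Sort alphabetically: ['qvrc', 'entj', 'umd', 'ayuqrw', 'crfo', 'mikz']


Compare strings character by character (the first differing letter decides):
  'ayuqrw' < 'crfo' since 'a' < 'c' at position 1
  'crfo' < 'entj' since 'c' < 'e' at position 1
  'entj' < 'mikz' since 'e' < 'm' at position 1
  'mikz' < 'qvrc' since 'm' < 'q' at position 1
  'qvrc' < 'umd' since 'q' < 'u' at position 1
Chaining these comparisons gives the alphabetical order.
Final answer: ['ayuqrw', 'crfo', 'entj', 'mikz', 'qvrc', 'umd']


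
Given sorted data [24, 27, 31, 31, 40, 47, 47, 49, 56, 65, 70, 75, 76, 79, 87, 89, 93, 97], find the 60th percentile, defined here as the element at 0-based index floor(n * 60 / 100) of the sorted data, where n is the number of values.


The dataset has n = 18 elements.
Index = floor(18 * 60 / 100) = floor(1080 / 100) = floor(10.8) = 10
Counting from index 0 in the sorted data, the element at index 10 is 70.
Final answer: 70


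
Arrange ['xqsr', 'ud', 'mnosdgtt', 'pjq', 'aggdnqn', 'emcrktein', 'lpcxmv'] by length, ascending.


Compute lengths:
  'xqsr' has length 4
  'ud' has length 2
  'mnosdgtt' has length 8
  'pjq' has length 3
  'aggdnqn' has length 7
  'emcrktein' has length 9
  'lpcxmv' has length 6
Lengths in increasing order: 2 < 3 < 4 < 6 < 7 < 8 < 9
Listing the words in that order gives the answer.
Final answer: ['ud', 'pjq', 'xqsr', 'lpcxmv', 'aggdnqn', 'mnosdgtt', 'emcrktein']


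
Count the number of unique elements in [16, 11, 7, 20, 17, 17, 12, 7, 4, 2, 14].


List all unique values:
Distinct values: [2, 4, 7, 11, 12, 14, 16, 17, 20]
Count = 9
Final answer: 9


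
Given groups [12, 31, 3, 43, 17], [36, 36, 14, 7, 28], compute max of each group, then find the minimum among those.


Find max of each group:
  Group 1: [12, 31, 3, 43, 17] -> max = 43
  Group 2: [36, 36, 14, 7, 28] -> max = 36
Maxes: [43, 36]
Minimum of maxes = 36
Final answer: 36


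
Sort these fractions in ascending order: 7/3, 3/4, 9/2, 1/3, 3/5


Convert to decimal for comparison:
  7/3 = 2.3333
  3/4 = 0.75
  9/2 = 4.5
  1/3 = 0.3333
  3/5 = 0.6
Decimals in increasing order: 0.3333 < 0.6 < 0.75 < 2.3333 < 4.5
Writing each back as its fraction gives the sorted order.
Final answer: 1/3, 3/5, 3/4, 7/3, 9/2


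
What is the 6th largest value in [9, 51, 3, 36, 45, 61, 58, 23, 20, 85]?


Sort descending: [85, 61, 58, 51, 45, 36, 23, 20, 9, 3]
The 6th element (1-indexed) is at index 5.
Value = 36
Final answer: 36


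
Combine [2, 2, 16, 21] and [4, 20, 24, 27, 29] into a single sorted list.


List A: [2, 2, 16, 21]
List B: [4, 20, 24, 27, 29]
Repeatedly compare the front elements and take the smaller:
  2 vs 4 -> take 2
  2 vs 4 -> take 2
  16 vs 4 -> take 4
  16 vs 20 -> take 16
  21 vs 20 -> take 20
  21 vs 24 -> take 21
  A is exhausted; append the rest of B: [24, 27, 29]
Final answer: [2, 2, 4, 16, 20, 21, 24, 27, 29]


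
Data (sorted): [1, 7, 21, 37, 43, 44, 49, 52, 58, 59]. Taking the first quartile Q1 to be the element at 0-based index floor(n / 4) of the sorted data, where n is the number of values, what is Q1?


The list has n = 10 elements.
Q1 index = floor(10 / 4) = floor(2.5) = 2
Counting from index 0 in the sorted data, the element at index 2 is 21.
Final answer: 21


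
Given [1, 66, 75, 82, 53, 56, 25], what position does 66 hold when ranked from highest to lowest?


Sort descending: [82, 75, 66, 56, 53, 25, 1]
Find 66 in the sorted list.
66 is at position 3.
Final answer: 3


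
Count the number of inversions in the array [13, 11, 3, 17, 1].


For each element, count the later elements that are smaller than it:
  13 (index 0): smaller elements after it = [11, 3, 1] -> 3
  11 (index 1): smaller elements after it = [3, 1] -> 2
  3 (index 2): smaller elements after it = [1] -> 1
  17 (index 3): smaller elements after it = [1] -> 1
Total inversions = 3 + 2 + 1 + 1 = 7
Final answer: 7


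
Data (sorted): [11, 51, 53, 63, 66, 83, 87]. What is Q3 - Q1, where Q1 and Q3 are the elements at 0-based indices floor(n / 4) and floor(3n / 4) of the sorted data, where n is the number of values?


The data has n = 7 elements.
Q1 index = floor(7 / 4) = floor(1.75) = 1; Q3 index = floor(3 * 7 / 4) = floor(5.25) = 5
Q1 = element at index 1 = 51
Q3 = element at index 5 = 83
IQR = 83 - 51 = 32
Final answer: 32


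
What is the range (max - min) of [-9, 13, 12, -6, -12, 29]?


Maximum value: 29
Minimum value: -12
Range = 29 - (-12) = 41
Final answer: 41


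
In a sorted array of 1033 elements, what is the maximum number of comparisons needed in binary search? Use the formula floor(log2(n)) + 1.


Binary search halves the search space each step.
Maximum comparisons = floor(log2(1033)) + 1
log2(1033) = 10.0126
floor(log2(1033)) = 10, so 10 + 1 = 11
Final answer: 11


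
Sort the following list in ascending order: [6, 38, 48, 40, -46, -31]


Original list: [6, 38, 48, 40, -46, -31]
Repeatedly take the smallest remaining element:
  Remaining [6, 38, 48, 40, -46, -31] -> smallest is -46
  Remaining [6, 38, 48, 40, -31] -> smallest is -31
  Remaining [6, 38, 48, 40] -> smallest is 6
  Remaining [38, 48, 40] -> smallest is 38
  Remaining [48, 40] -> smallest is 40
  Remaining [48] -> smallest is 48
Collecting the picks in order gives the sorted list.
Final answer: [-46, -31, 6, 38, 40, 48]


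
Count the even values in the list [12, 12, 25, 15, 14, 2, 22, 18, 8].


Check each element:
  12 is even
  12 is even
  25 is odd
  15 is odd
  14 is even
  2 is even
  22 is even
  18 is even
  8 is even
Evens: [12, 12, 14, 2, 22, 18, 8]
Count of evens = 7
Final answer: 7


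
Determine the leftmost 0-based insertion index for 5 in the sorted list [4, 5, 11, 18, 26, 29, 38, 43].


List is sorted: [4, 5, 11, 18, 26, 29, 38, 43]
We need the leftmost position where 5 can be inserted, i.e. the first index whose element is >= 5 (or the end of the list if none is).
Binary search with low=0, high=8 (0-based indices):
  low=0, high=8, mid=4: a[4]=26 >= 5, so high = 4
  low=0, high=4, mid=2: a[2]=11 >= 5, so high = 2
  low=0, high=2, mid=1: a[1]=5 >= 5, so high = 1
  low=0, high=1, mid=0: a[0]=4 < 5, so low = 1
Now low = high = 1, so the insertion index is 1.
Final answer: 1


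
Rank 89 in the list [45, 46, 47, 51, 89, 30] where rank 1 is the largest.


Sort descending: [89, 51, 47, 46, 45, 30]
Find 89 in the sorted list.
89 is at position 1.
Final answer: 1


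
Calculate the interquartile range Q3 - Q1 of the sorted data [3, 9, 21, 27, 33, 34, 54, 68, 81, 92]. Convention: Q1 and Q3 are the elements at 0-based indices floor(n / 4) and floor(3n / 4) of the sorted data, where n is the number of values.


The data has n = 10 elements.
Q1 index = floor(10 / 4) = floor(2.5) = 2; Q3 index = floor(3 * 10 / 4) = floor(7.5) = 7
Q1 = element at index 2 = 21
Q3 = element at index 7 = 68
IQR = 68 - 21 = 47
Final answer: 47


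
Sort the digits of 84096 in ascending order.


The number 84096 has digits: 8, 4, 0, 9, 6
Sorted: 0, 4, 6, 8, 9
Joining the sorted digits gives the result.
Final answer: 04689


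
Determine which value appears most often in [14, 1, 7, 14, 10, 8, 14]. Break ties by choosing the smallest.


Count the frequency of each value:
  1 appears 1 time(s)
  7 appears 1 time(s)
  8 appears 1 time(s)
  10 appears 1 time(s)
  14 appears 3 time(s)
Maximum frequency is 3.
Only 14 reaches that frequency, so it is the mode.
Final answer: 14


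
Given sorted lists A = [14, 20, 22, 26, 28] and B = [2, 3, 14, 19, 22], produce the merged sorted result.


List A: [14, 20, 22, 26, 28]
List B: [2, 3, 14, 19, 22]
Repeatedly compare the front elements and take the smaller:
  14 vs 2 -> take 2
  14 vs 3 -> take 3
  14 vs 14 -> take 14
  20 vs 14 -> take 14
  20 vs 19 -> take 19
  20 vs 22 -> take 20
  22 vs 22 -> take 22
  26 vs 22 -> take 22
  B is exhausted; append the rest of A: [26, 28]
Final answer: [2, 3, 14, 14, 19, 20, 22, 22, 26, 28]


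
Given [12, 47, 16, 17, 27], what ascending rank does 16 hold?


Sort ascending: [12, 16, 17, 27, 47]
Find 16 in the sorted list.
16 is at position 2 (1-indexed).
Final answer: 2


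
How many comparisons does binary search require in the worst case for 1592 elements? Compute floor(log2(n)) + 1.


Binary search halves the search space each step.
Maximum comparisons = floor(log2(1592)) + 1
log2(1592) = 10.6366
floor(log2(1592)) = 10, so 10 + 1 = 11
Final answer: 11


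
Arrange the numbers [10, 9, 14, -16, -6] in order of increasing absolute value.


Compute absolute values:
  |10| = 10
  |9| = 9
  |14| = 14
  |-16| = 16
  |-6| = 6
Absolute values in increasing order: 6 < 9 < 10 < 14 < 16
Listing the original numbers in that order gives the answer.
Final answer: [-6, 9, 10, 14, -16]


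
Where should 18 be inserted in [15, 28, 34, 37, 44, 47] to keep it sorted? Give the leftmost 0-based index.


List is sorted: [15, 28, 34, 37, 44, 47]
We need the leftmost position where 18 can be inserted, i.e. the first index whose element is >= 18 (or the end of the list if none is).
Binary search with low=0, high=6 (0-based indices):
  low=0, high=6, mid=3: a[3]=37 >= 18, so high = 3
  low=0, high=3, mid=1: a[1]=28 >= 18, so high = 1
  low=0, high=1, mid=0: a[0]=15 < 18, so low = 1
Now low = high = 1, so the insertion index is 1.
Final answer: 1


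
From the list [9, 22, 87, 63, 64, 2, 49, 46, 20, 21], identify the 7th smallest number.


Sort ascending: [2, 9, 20, 21, 22, 46, 49, 63, 64, 87]
The 7th element (1-indexed) is at index 6.
Value = 49
Final answer: 49


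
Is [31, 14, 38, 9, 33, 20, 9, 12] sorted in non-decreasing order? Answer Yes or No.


Check consecutive pairs:
  31 <= 14? False
  14 <= 38? True
  38 <= 9? False
  9 <= 33? True
  33 <= 20? False
  20 <= 9? False
  9 <= 12? True
4 consecutive pair(s) are out of order, so the list is not sorted.
Final answer: No


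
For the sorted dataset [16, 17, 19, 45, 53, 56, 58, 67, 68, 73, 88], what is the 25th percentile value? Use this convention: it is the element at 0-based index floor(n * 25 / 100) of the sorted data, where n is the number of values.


The dataset has n = 11 elements.
Index = floor(11 * 25 / 100) = floor(275 / 100) = floor(2.75) = 2
Counting from index 0 in the sorted data, the element at index 2 is 19.
Final answer: 19


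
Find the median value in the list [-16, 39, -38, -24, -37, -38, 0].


First, sort the list: [-38, -38, -37, -24, -16, 0, 39]
The list has 7 elements (odd count).
The middle index is 3 (0-based), and the element there is -24.
Final answer: -24


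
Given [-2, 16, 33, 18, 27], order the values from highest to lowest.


Original list: [-2, 16, 33, 18, 27]
Repeatedly take the largest remaining element:
  Remaining [-2, 16, 33, 18, 27] -> largest is 33
  Remaining [-2, 16, 18, 27] -> largest is 27
  Remaining [-2, 16, 18] -> largest is 18
  Remaining [-2, 16] -> largest is 16
  Remaining [-2] -> largest is -2
Collecting the picks in order gives the descending list.
Final answer: [33, 27, 18, 16, -2]


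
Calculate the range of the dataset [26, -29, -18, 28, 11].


Maximum value: 28
Minimum value: -29
Range = 28 - (-29) = 57
Final answer: 57


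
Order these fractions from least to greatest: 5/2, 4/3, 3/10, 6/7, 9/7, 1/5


Convert to decimal for comparison:
  5/2 = 2.5
  4/3 = 1.3333
  3/10 = 0.3
  6/7 = 0.8571
  9/7 = 1.2857
  1/5 = 0.2
Decimals in increasing order: 0.2 < 0.3 < 0.8571 < 1.2857 < 1.3333 < 2.5
Writing each back as its fraction gives the sorted order.
Final answer: 1/5, 3/10, 6/7, 9/7, 4/3, 5/2


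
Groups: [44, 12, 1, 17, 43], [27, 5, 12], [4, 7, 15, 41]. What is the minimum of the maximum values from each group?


Find max of each group:
  Group 1: [44, 12, 1, 17, 43] -> max = 44
  Group 2: [27, 5, 12] -> max = 27
  Group 3: [4, 7, 15, 41] -> max = 41
Maxes: [44, 27, 41]
Minimum of maxes = 27
Final answer: 27


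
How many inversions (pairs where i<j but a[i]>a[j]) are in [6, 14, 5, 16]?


For each element, count the later elements that are smaller than it:
  6 (index 0): smaller elements after it = [5] -> 1
  14 (index 1): smaller elements after it = [5] -> 1
  5 (index 2): smaller elements after it = [] -> 0
Total inversions = 1 + 1 + 0 = 2
Final answer: 2


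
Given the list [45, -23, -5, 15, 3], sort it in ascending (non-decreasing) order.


Original list: [45, -23, -5, 15, 3]
Repeatedly take the smallest remaining element:
  Remaining [45, -23, -5, 15, 3] -> smallest is -23
  Remaining [45, -5, 15, 3] -> smallest is -5
  Remaining [45, 15, 3] -> smallest is 3
  Remaining [45, 15] -> smallest is 15
  Remaining [45] -> smallest is 45
Collecting the picks in order gives the sorted list.
Final answer: [-23, -5, 3, 15, 45]


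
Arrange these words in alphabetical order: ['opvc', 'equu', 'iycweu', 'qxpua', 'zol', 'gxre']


Compare strings character by character (the first differing letter decides):
  'equu' < 'gxre' since 'e' < 'g' at position 1
  'gxre' < 'iycweu' since 'g' < 'i' at position 1
  'iycweu' < 'opvc' since 'i' < 'o' at position 1
  'opvc' < 'qxpua' since 'o' < 'q' at position 1
  'qxpua' < 'zol' since 'q' < 'z' at position 1
Chaining these comparisons gives the alphabetical order.
Final answer: ['equu', 'gxre', 'iycweu', 'opvc', 'qxpua', 'zol']


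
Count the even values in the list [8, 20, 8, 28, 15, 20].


Check each element:
  8 is even
  20 is even
  8 is even
  28 is even
  15 is odd
  20 is even
Evens: [8, 20, 8, 28, 20]
Count of evens = 5
Final answer: 5


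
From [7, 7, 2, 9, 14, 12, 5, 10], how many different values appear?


List all unique values:
Distinct values: [2, 5, 7, 9, 10, 12, 14]
Count = 7
Final answer: 7


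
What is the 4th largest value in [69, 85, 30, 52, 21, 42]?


Sort descending: [85, 69, 52, 42, 30, 21]
The 4th element (1-indexed) is at index 3.
Value = 42
Final answer: 42


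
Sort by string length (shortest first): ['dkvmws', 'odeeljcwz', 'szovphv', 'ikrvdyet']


Compute lengths:
  'dkvmws' has length 6
  'odeeljcwz' has length 9
  'szovphv' has length 7
  'ikrvdyet' has length 8
Lengths in increasing order: 6 < 7 < 8 < 9
Listing the words in that order gives the answer.
Final answer: ['dkvmws', 'szovphv', 'ikrvdyet', 'odeeljcwz']


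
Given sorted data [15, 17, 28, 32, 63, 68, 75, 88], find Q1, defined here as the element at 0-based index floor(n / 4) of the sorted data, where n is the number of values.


The list has n = 8 elements.
Q1 index = floor(8 / 4) = floor(2) = 2
Counting from index 0 in the sorted data, the element at index 2 is 28.
Final answer: 28


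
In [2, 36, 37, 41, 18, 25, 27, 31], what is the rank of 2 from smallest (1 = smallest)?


Sort ascending: [2, 18, 25, 27, 31, 36, 37, 41]
Find 2 in the sorted list.
2 is at position 1 (1-indexed).
Final answer: 1


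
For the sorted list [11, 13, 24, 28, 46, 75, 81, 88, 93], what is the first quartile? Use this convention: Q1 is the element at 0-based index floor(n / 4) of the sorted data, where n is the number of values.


The list has n = 9 elements.
Q1 index = floor(9 / 4) = floor(2.25) = 2
Counting from index 0 in the sorted data, the element at index 2 is 24.
Final answer: 24


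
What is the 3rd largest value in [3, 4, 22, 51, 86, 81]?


Sort descending: [86, 81, 51, 22, 4, 3]
The 3rd element (1-indexed) is at index 2.
Value = 51
Final answer: 51


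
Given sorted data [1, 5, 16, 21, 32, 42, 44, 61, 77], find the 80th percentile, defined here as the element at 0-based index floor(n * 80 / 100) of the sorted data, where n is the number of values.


The dataset has n = 9 elements.
Index = floor(9 * 80 / 100) = floor(720 / 100) = floor(7.2) = 7
Counting from index 0 in the sorted data, the element at index 7 is 61.
Final answer: 61


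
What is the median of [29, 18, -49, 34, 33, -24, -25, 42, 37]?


First, sort the list: [-49, -25, -24, 18, 29, 33, 34, 37, 42]
The list has 9 elements (odd count).
The middle index is 4 (0-based), and the element there is 29.
Final answer: 29


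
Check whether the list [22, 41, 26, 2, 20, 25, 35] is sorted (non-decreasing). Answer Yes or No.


Check consecutive pairs:
  22 <= 41? True
  41 <= 26? False
  26 <= 2? False
  2 <= 20? True
  20 <= 25? True
  25 <= 35? True
2 consecutive pair(s) are out of order, so the list is not sorted.
Final answer: No


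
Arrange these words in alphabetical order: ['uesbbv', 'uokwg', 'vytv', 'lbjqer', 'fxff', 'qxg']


Compare strings character by character (the first differing letter decides):
  'fxff' < 'lbjqer' since 'f' < 'l' at position 1
  'lbjqer' < 'qxg' since 'l' < 'q' at position 1
  'qxg' < 'uesbbv' since 'q' < 'u' at position 1
  'uesbbv' < 'uokwg' since 'e' < 'o' at position 2
  'uokwg' < 'vytv' since 'u' < 'v' at position 1
Chaining these comparisons gives the alphabetical order.
Final answer: ['fxff', 'lbjqer', 'qxg', 'uesbbv', 'uokwg', 'vytv']


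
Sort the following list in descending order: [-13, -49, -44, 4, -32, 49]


Original list: [-13, -49, -44, 4, -32, 49]
Repeatedly take the largest remaining element:
  Remaining [-13, -49, -44, 4, -32, 49] -> largest is 49
  Remaining [-13, -49, -44, 4, -32] -> largest is 4
  Remaining [-13, -49, -44, -32] -> largest is -13
  Remaining [-49, -44, -32] -> largest is -32
  Remaining [-49, -44] -> largest is -44
  Remaining [-49] -> largest is -49
Collecting the picks in order gives the descending list.
Final answer: [49, 4, -13, -32, -44, -49]


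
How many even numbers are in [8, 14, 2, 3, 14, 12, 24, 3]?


Check each element:
  8 is even
  14 is even
  2 is even
  3 is odd
  14 is even
  12 is even
  24 is even
  3 is odd
Evens: [8, 14, 2, 14, 12, 24]
Count of evens = 6
Final answer: 6


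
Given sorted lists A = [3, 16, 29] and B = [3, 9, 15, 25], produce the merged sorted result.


List A: [3, 16, 29]
List B: [3, 9, 15, 25]
Repeatedly compare the front elements and take the smaller:
  3 vs 3 -> take 3
  16 vs 3 -> take 3
  16 vs 9 -> take 9
  16 vs 15 -> take 15
  16 vs 25 -> take 16
  29 vs 25 -> take 25
  B is exhausted; append the rest of A: [29]
Final answer: [3, 3, 9, 15, 16, 25, 29]


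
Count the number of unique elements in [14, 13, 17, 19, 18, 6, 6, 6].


List all unique values:
Distinct values: [6, 13, 14, 17, 18, 19]
Count = 6
Final answer: 6


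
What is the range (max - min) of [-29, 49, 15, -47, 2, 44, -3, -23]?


Maximum value: 49
Minimum value: -47
Range = 49 - (-47) = 96
Final answer: 96


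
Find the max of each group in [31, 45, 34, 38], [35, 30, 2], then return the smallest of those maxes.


Find max of each group:
  Group 1: [31, 45, 34, 38] -> max = 45
  Group 2: [35, 30, 2] -> max = 35
Maxes: [45, 35]
Minimum of maxes = 35
Final answer: 35


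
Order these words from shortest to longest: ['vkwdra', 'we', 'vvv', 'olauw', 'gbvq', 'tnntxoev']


Compute lengths:
  'vkwdra' has length 6
  'we' has length 2
  'vvv' has length 3
  'olauw' has length 5
  'gbvq' has length 4
  'tnntxoev' has length 8
Lengths in increasing order: 2 < 3 < 4 < 5 < 6 < 8
Listing the words in that order gives the answer.
Final answer: ['we', 'vvv', 'gbvq', 'olauw', 'vkwdra', 'tnntxoev']


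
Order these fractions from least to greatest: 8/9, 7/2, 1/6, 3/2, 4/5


Convert to decimal for comparison:
  8/9 = 0.8889
  7/2 = 3.5
  1/6 = 0.1667
  3/2 = 1.5
  4/5 = 0.8
Decimals in increasing order: 0.1667 < 0.8 < 0.8889 < 1.5 < 3.5
Writing each back as its fraction gives the sorted order.
Final answer: 1/6, 4/5, 8/9, 3/2, 7/2


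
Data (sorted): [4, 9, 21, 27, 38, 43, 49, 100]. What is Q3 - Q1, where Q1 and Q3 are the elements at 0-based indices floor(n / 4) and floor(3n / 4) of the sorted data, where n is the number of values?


The data has n = 8 elements.
Q1 index = floor(8 / 4) = floor(2) = 2; Q3 index = floor(3 * 8 / 4) = floor(6) = 6
Q1 = element at index 2 = 21
Q3 = element at index 6 = 49
IQR = 49 - 21 = 28
Final answer: 28


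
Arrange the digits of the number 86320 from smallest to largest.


The number 86320 has digits: 8, 6, 3, 2, 0
Sorted: 0, 2, 3, 6, 8
Joining the sorted digits gives the result.
Final answer: 02368


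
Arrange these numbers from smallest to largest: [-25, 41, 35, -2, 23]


Original list: [-25, 41, 35, -2, 23]
Repeatedly take the smallest remaining element:
  Remaining [-25, 41, 35, -2, 23] -> smallest is -25
  Remaining [41, 35, -2, 23] -> smallest is -2
  Remaining [41, 35, 23] -> smallest is 23
  Remaining [41, 35] -> smallest is 35
  Remaining [41] -> smallest is 41
Collecting the picks in order gives the sorted list.
Final answer: [-25, -2, 23, 35, 41]


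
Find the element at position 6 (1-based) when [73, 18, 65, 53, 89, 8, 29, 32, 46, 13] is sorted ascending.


Sort ascending: [8, 13, 18, 29, 32, 46, 53, 65, 73, 89]
The 6th element (1-indexed) is at index 5.
Value = 46
Final answer: 46


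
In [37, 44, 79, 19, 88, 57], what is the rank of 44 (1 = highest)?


Sort descending: [88, 79, 57, 44, 37, 19]
Find 44 in the sorted list.
44 is at position 4.
Final answer: 4


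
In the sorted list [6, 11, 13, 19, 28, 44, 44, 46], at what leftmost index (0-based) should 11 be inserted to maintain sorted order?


List is sorted: [6, 11, 13, 19, 28, 44, 44, 46]
We need the leftmost position where 11 can be inserted, i.e. the first index whose element is >= 11 (or the end of the list if none is).
Binary search with low=0, high=8 (0-based indices):
  low=0, high=8, mid=4: a[4]=28 >= 11, so high = 4
  low=0, high=4, mid=2: a[2]=13 >= 11, so high = 2
  low=0, high=2, mid=1: a[1]=11 >= 11, so high = 1
  low=0, high=1, mid=0: a[0]=6 < 11, so low = 1
Now low = high = 1, so the insertion index is 1.
Final answer: 1


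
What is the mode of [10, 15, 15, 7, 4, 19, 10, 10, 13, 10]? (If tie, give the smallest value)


Count the frequency of each value:
  4 appears 1 time(s)
  7 appears 1 time(s)
  10 appears 4 time(s)
  13 appears 1 time(s)
  15 appears 2 time(s)
  19 appears 1 time(s)
Maximum frequency is 4.
Only 10 reaches that frequency, so it is the mode.
Final answer: 10


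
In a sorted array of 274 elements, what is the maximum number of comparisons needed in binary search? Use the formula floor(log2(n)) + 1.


Binary search halves the search space each step.
Maximum comparisons = floor(log2(274)) + 1
log2(274) = 8.098
floor(log2(274)) = 8, so 8 + 1 = 9
Final answer: 9


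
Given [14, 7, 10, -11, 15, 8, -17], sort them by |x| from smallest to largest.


Compute absolute values:
  |14| = 14
  |7| = 7
  |10| = 10
  |-11| = 11
  |15| = 15
  |8| = 8
  |-17| = 17
Absolute values in increasing order: 7 < 8 < 10 < 11 < 14 < 15 < 17
Listing the original numbers in that order gives the answer.
Final answer: [7, 8, 10, -11, 14, 15, -17]


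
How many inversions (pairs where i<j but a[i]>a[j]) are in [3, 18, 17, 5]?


For each element, count the later elements that are smaller than it:
  3 (index 0): smaller elements after it = [] -> 0
  18 (index 1): smaller elements after it = [17, 5] -> 2
  17 (index 2): smaller elements after it = [5] -> 1
Total inversions = 0 + 2 + 1 = 3
Final answer: 3


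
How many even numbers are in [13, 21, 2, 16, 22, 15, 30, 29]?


Check each element:
  13 is odd
  21 is odd
  2 is even
  16 is even
  22 is even
  15 is odd
  30 is even
  29 is odd
Evens: [2, 16, 22, 30]
Count of evens = 4
Final answer: 4


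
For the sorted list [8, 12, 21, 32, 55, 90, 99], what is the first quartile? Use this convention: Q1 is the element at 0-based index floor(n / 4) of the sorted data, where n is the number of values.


The list has n = 7 elements.
Q1 index = floor(7 / 4) = floor(1.75) = 1
Counting from index 0 in the sorted data, the element at index 1 is 12.
Final answer: 12


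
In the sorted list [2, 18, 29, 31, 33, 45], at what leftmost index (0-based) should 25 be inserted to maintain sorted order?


List is sorted: [2, 18, 29, 31, 33, 45]
We need the leftmost position where 25 can be inserted, i.e. the first index whose element is >= 25 (or the end of the list if none is).
Binary search with low=0, high=6 (0-based indices):
  low=0, high=6, mid=3: a[3]=31 >= 25, so high = 3
  low=0, high=3, mid=1: a[1]=18 < 25, so low = 2
  low=2, high=3, mid=2: a[2]=29 >= 25, so high = 2
Now low = high = 2, so the insertion index is 2.
Final answer: 2
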